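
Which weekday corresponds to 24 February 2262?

Monday

Doomsday rule: the anchor day for the 2200s is Friday. For year 62: 62÷12 = 5 r 2, and 2÷4 = 0, so 5+2+0 = 7.
Friday + 7 ≡ Friday — that's 2262's doomsday.
In February the doomsday date is Feb 28 (2262 is not a leap year).
Feb 24 is 4 days before Feb 28; 4 mod 7 = 4, so Friday − 4 = Monday.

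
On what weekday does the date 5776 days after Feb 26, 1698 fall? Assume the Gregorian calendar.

Thursday

First find the weekday of Feb 26, 1698. Doomsday rule: the anchor day for the 1600s is Tuesday. For year 98: 98÷12 = 8 r 2, and 2÷4 = 0, so 8+2+0 = 10.
Tuesday + 10 ≡ Friday — that's 1698's doomsday.
In February the doomsday date is Feb 28 (1698 is not a leap year).
Feb 26 is 2 days before Feb 28; 2 mod 7 = 2, so Friday − 2 = Wednesday.
5776 mod 7 = 1, so 5776 days after a Wednesday is Wednesday + 1 = Thursday.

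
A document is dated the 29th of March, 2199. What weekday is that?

Doomsday rule: the anchor day for the 2100s is Sunday. For year 99: 99÷12 = 8 r 3, and 3÷4 = 0, so 8+3+0 = 11.
Sunday + 11 ≡ Thursday — that's 2199's doomsday.
In March the doomsday date is Mar 14.
Mar 29 is 15 days after Mar 14; 15 mod 7 = 1, so Thursday + 1 = Friday.

Friday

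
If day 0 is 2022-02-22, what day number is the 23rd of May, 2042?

7395

Feb 22, 2022 → Feb 22, 2023: 365 days.
Feb 22, 2023 → Feb 22, 2024: 365 days.
Feb 22, 2024 → Feb 22, 2025: 366 days (Feb 29, 2024 is in that span).
Feb 22, 2025 → Feb 22, 2026: 365 days.
Feb 22, 2026 → Feb 22, 2027: 365 days.
Feb 22, 2027 → Feb 22, 2028: 365 days.
Feb 22, 2028 → Feb 22, 2029: 366 days (Feb 29, 2028 is in that span).
Feb 22, 2029 → Feb 22, 2030: 365 days.
Feb 22, 2030 → Feb 22, 2031: 365 days.
Feb 22, 2031 → Feb 22, 2032: 365 days.
Feb 22, 2032 → Feb 22, 2033: 366 days (Feb 29, 2032 is in that span).
Feb 22, 2033 → Feb 22, 2034: 365 days.
Feb 22, 2034 → Feb 22, 2035: 365 days.
Feb 22, 2035 → Feb 22, 2036: 365 days.
Feb 22, 2036 → Feb 22, 2037: 366 days (Feb 29, 2036 is in that span).
Feb 22, 2037 → Feb 22, 2038: 365 days.
Feb 22, 2038 → Feb 22, 2039: 365 days.
Feb 22, 2039 → Feb 22, 2040: 365 days.
Feb 22, 2040 → Feb 22, 2041: 366 days (Feb 29, 2040 is in that span).
Feb 22, 2041 → Feb 22, 2042: 365 days.
Feb 22, 2042 → Mar 22, 2042: 28 days (February has 28).
Mar 22, 2042 → Apr 22, 2042: 31 days (March has 31).
Apr 22, 2042 → May 22, 2042: 30 days (April has 30).
May 22, 2042 → May 23, 2042: 1 days.
Total: 7395 days.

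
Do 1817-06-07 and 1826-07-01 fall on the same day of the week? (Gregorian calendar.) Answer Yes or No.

Yes

From Jun 7, 1817 to Jul 1, 1826 is 3311 days.
3311 mod 7 = 0, so they are the same weekday.
(Jun 7, 1817 is a Saturday; Jul 1, 1826 is a Saturday.)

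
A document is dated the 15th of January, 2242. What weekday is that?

Doomsday rule: the anchor day for the 2200s is Friday. For year 42: 42÷12 = 3 r 6, and 6÷4 = 1, so 3+6+1 = 10.
Friday + 10 ≡ Monday — that's 2242's doomsday.
In January the doomsday date is Jan 3 (2242 is not a leap year).
Jan 15 is 12 days after Jan 3; 12 mod 7 = 5, so Monday + 5 = Saturday.

Saturday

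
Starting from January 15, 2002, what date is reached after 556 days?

July 25, 2003

+365 (one year) → Jan 15, 2003 (191 left).
Jan has 31 days: +17 → Feb 1, 2003 (174 left).
Feb has 28 days: +28 → Mar 1, 2003 (146 left).
Mar has 31 days: +31 → Apr 1, 2003 (115 left).
Apr has 30 days: +30 → May 1, 2003 (85 left).
May has 31 days: +31 → Jun 1, 2003 (54 left).
Jun has 30 days: +30 → Jul 1, 2003 (24 left).
+24 → Jul 25, 2003.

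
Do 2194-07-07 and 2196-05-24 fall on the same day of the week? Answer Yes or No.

No

From Jul 7, 2194 to May 24, 2196 is 687 days.
687 mod 7 = 1, so they are different weekdays.
(Jul 7, 2194 is a Monday; May 24, 2196 is a Tuesday.)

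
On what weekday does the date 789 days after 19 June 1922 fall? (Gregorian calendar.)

Jun 19, 1922 is a Monday.
789 mod 7 = 5, so 789 days after a Monday is Monday + 5 = Saturday.

Saturday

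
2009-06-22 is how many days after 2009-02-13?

129

Feb 13, 2009 → Mar 13, 2009: 28 days (February has 28).
Mar 13, 2009 → Apr 13, 2009: 31 days (March has 31).
Apr 13, 2009 → May 13, 2009: 30 days (April has 30).
May 13, 2009 → Jun 13, 2009: 31 days (May has 31).
Jun 13, 2009 → Jun 22, 2009: 9 days.
Total: 129 days.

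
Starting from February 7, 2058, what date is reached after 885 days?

July 11, 2060

+365 (one year) → Feb 7, 2059 (520 left).
+365 (one year) → Feb 7, 2060 (155 left).
Feb has 29 days: +23 → Mar 1, 2060 (132 left).
Mar has 31 days: +31 → Apr 1, 2060 (101 left).
Apr has 30 days: +30 → May 1, 2060 (71 left).
May has 31 days: +31 → Jun 1, 2060 (40 left).
Jun has 30 days: +30 → Jul 1, 2060 (10 left).
+10 → Jul 11, 2060.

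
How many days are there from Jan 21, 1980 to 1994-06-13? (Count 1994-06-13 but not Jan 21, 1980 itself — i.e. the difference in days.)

5257

Jan 21, 1980 → Jan 21, 1981: 366 days (Feb 29, 1980 is in that span).
Jan 21, 1981 → Jan 21, 1982: 365 days.
Jan 21, 1982 → Jan 21, 1983: 365 days.
Jan 21, 1983 → Jan 21, 1984: 365 days.
Jan 21, 1984 → Jan 21, 1985: 366 days (Feb 29, 1984 is in that span).
Jan 21, 1985 → Jan 21, 1986: 365 days.
Jan 21, 1986 → Jan 21, 1987: 365 days.
Jan 21, 1987 → Jan 21, 1988: 365 days.
Jan 21, 1988 → Jan 21, 1989: 366 days (Feb 29, 1988 is in that span).
Jan 21, 1989 → Jan 21, 1990: 365 days.
Jan 21, 1990 → Jan 21, 1991: 365 days.
Jan 21, 1991 → Jan 21, 1992: 365 days.
Jan 21, 1992 → Jan 21, 1993: 366 days (Feb 29, 1992 is in that span).
Jan 21, 1993 → Jan 21, 1994: 365 days.
Jan 21, 1994 → Feb 21, 1994: 31 days (January has 31).
Feb 21, 1994 → Mar 21, 1994: 28 days (February has 28).
Mar 21, 1994 → Apr 21, 1994: 31 days (March has 31).
Apr 21, 1994 → May 21, 1994: 30 days (April has 30).
May 21, 1994 → Jun 13, 1994: 23 days.
Total: 5257 days.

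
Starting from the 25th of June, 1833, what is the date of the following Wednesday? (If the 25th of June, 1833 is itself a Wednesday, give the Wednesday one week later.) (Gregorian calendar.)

Jun 25, 1833 is a Tuesday.
From Tuesday to the next Wednesday is 1 day.
Jun 25, 1833 + 1 = Jun 26, 1833.

June 26, 1833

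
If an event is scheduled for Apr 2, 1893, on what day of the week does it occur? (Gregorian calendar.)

Doomsday rule: the anchor day for the 1800s is Friday. For year 93: 93÷12 = 7 r 9, and 9÷4 = 2, so 7+9+2 = 18.
Friday + 18 ≡ Tuesday — that's 1893's doomsday.
In April the doomsday date is Apr 4.
Apr 2 is 2 days before Apr 4; 2 mod 7 = 2, so Tuesday − 2 = Sunday.

Sunday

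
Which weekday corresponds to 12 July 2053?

January 1, 2053 is a Wednesday.
Jan 1, 2053 → Feb 1, 2053: 31 days (January has 31).
Feb 1, 2053 → Mar 1, 2053: 28 days (February has 28).
Mar 1, 2053 → Apr 1, 2053: 31 days (March has 31).
Apr 1, 2053 → May 1, 2053: 30 days (April has 30).
May 1, 2053 → Jun 1, 2053: 31 days (May has 31).
Jun 1, 2053 → Jul 1, 2053: 30 days (June has 30).
Jul 1, 2053 → Jul 12, 2053: 11 days.
Total: 192 days.
192 mod 7 = 3, so Wednesday + 3 = Saturday.

Saturday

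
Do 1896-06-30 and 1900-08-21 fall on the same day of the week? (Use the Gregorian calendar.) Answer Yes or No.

From Jun 30, 1896 to Aug 21, 1900 is 1512 days.
1512 mod 7 = 0, so they are the same weekday.
(Jun 30, 1896 is a Tuesday; Aug 21, 1900 is a Tuesday.)

Yes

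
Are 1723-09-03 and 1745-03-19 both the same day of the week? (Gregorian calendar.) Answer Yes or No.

From Sep 3, 1723 to Mar 19, 1745 is 7868 days.
7868 mod 7 = 0, so they are the same weekday.
(Sep 3, 1723 is a Friday; Mar 19, 1745 is a Friday.)

Yes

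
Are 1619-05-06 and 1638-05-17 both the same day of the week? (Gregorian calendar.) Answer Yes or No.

Yes

From May 6, 1619 to May 17, 1638 is 6951 days.
6951 mod 7 = 0, so they are the same weekday.
(May 6, 1619 is a Monday; May 17, 1638 is a Monday.)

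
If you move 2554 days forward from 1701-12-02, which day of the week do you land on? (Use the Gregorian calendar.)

Thursday

First find the weekday of Dec 2, 1701. Doomsday rule: the anchor day for the 1700s is Sunday. For year 01: 1÷12 = 0 r 1, and 1÷4 = 0, so 0+1+0 = 1.
Sunday + 1 ≡ Monday — that's 1701's doomsday.
In December the doomsday date is Dec 12.
Dec 2 is 10 days before Dec 12; 10 mod 7 = 3, so Monday − 3 = Friday.
2554 mod 7 = 6, so 2554 days after a Friday is Friday + 6 = Thursday.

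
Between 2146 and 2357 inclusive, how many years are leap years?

Multiples of 4 in [2146,2357]: 53.
Of those, multiples of 100: 2 (not leap unless ÷400).
Multiples of 400: 0.
Leap years = 53 − 2 + 0 = 51.

51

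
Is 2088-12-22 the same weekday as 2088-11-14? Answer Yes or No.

From Nov 14, 2088 to Dec 22, 2088 is 38 days.
38 mod 7 = 3, so they are different weekdays.
(Nov 14, 2088 is a Sunday; Dec 22, 2088 is a Wednesday.)

No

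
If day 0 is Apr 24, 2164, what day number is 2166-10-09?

Apr 24, 2164 → Apr 24, 2165: 365 days.
Apr 24, 2165 → Apr 24, 2166: 365 days.
Apr 24, 2166 → May 24, 2166: 30 days (April has 30).
May 24, 2166 → Jun 24, 2166: 31 days (May has 31).
Jun 24, 2166 → Jul 24, 2166: 30 days (June has 30).
Jul 24, 2166 → Aug 24, 2166: 31 days (July has 31).
Aug 24, 2166 → Sep 24, 2166: 31 days (August has 31).
Sep 24, 2166 → Oct 9, 2166: 15 days.
Total: 898 days.

898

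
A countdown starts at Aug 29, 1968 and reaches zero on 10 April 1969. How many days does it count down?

224

Aug 29, 1968 → Sep 29, 1968: 31 days (August has 31).
Sep 29, 1968 → Oct 29, 1968: 30 days (September has 30).
Oct 29, 1968 → Nov 29, 1968: 31 days (October has 31).
Nov 29, 1968 → Dec 29, 1968: 30 days (November has 30).
Dec 29, 1968 → Jan 29, 1969: 31 days (December has 31).
Jan 29, 1969 → Feb 28, 1969: 30 days (January has 31).
Feb 28, 1969 → Mar 28, 1969: 28 days (February has 28).
Mar 28, 1969 → Apr 10, 1969: 13 days.
Total: 224 days.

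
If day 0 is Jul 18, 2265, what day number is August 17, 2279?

Jul 18, 2265 → Jul 18, 2266: 365 days.
Jul 18, 2266 → Jul 18, 2267: 365 days.
Jul 18, 2267 → Jul 18, 2268: 366 days (Feb 29, 2268 is in that span).
Jul 18, 2268 → Jul 18, 2269: 365 days.
Jul 18, 2269 → Jul 18, 2270: 365 days.
Jul 18, 2270 → Jul 18, 2271: 365 days.
Jul 18, 2271 → Jul 18, 2272: 366 days (Feb 29, 2272 is in that span).
Jul 18, 2272 → Jul 18, 2273: 365 days.
Jul 18, 2273 → Jul 18, 2274: 365 days.
Jul 18, 2274 → Jul 18, 2275: 365 days.
Jul 18, 2275 → Jul 18, 2276: 366 days (Feb 29, 2276 is in that span).
Jul 18, 2276 → Jul 18, 2277: 365 days.
Jul 18, 2277 → Jul 18, 2278: 365 days.
Jul 18, 2278 → Aug 18, 2278: 31 days (July has 31).
Aug 18, 2278 → Sep 18, 2278: 31 days (August has 31).
Sep 18, 2278 → Oct 18, 2278: 30 days (September has 30).
Oct 18, 2278 → Nov 18, 2278: 31 days (October has 31).
Nov 18, 2278 → Dec 18, 2278: 30 days (November has 30).
Dec 18, 2278 → Jan 18, 2279: 31 days (December has 31).
Jan 18, 2279 → Feb 18, 2279: 31 days (January has 31).
Feb 18, 2279 → Mar 18, 2279: 28 days (February has 28).
Mar 18, 2279 → Apr 18, 2279: 31 days (March has 31).
Apr 18, 2279 → May 18, 2279: 30 days (April has 30).
May 18, 2279 → Jun 18, 2279: 31 days (May has 31).
Jun 18, 2279 → Jul 18, 2279: 30 days (June has 30).
Jul 18, 2279 → Aug 17, 2279: 30 days.
Total: 5143 days.

5143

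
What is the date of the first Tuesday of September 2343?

September 1, 2343 is a Wednesday.
The first Tuesday is therefore September 7 (6 days later).

September 7, 2343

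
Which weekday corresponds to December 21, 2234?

Sunday

Doomsday rule: the anchor day for the 2200s is Friday. For year 34: 34÷12 = 2 r 10, and 10÷4 = 2, so 2+10+2 = 14.
Friday + 14 ≡ Friday — that's 2234's doomsday.
In December the doomsday date is Dec 12.
Dec 21 is 9 days after Dec 12; 9 mod 7 = 2, so Friday + 2 = Sunday.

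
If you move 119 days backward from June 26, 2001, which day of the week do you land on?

Tuesday

Jun 26, 2001 is a Tuesday.
119 mod 7 = 0, so 119 days before a Tuesday is Tuesday − 0 = Tuesday.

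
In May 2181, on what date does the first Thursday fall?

May 3, 2181

May 1, 2181 is a Tuesday.
The first Thursday is therefore May 3 (2 days later).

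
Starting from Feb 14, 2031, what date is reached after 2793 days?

+365 (one year) → Feb 14, 2032 (2428 left).
+366 (one year; includes Feb 29, 2032) → Feb 14, 2033 (2062 left).
+365 (one year) → Feb 14, 2034 (1697 left).
+365 (one year) → Feb 14, 2035 (1332 left).
+365 (one year) → Feb 14, 2036 (967 left).
+366 (one year; includes Feb 29, 2036) → Feb 14, 2037 (601 left).
+365 (one year) → Feb 14, 2038 (236 left).
Feb has 28 days: +15 → Mar 1, 2038 (221 left).
Mar has 31 days: +31 → Apr 1, 2038 (190 left).
Apr has 30 days: +30 → May 1, 2038 (160 left).
May has 31 days: +31 → Jun 1, 2038 (129 left).
Jun has 30 days: +30 → Jul 1, 2038 (99 left).
Jul has 31 days: +31 → Aug 1, 2038 (68 left).
Aug has 31 days: +31 → Sep 1, 2038 (37 left).
Sep has 30 days: +30 → Oct 1, 2038 (7 left).
+7 → Oct 8, 2038.

October 8, 2038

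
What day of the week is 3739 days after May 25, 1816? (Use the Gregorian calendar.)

Sunday

First find the weekday of May 25, 1816. Doomsday rule: the anchor day for the 1800s is Friday. For year 16: 16÷12 = 1 r 4, and 4÷4 = 1, so 1+4+1 = 6.
Friday + 6 ≡ Thursday — that's 1816's doomsday.
In May the doomsday date is May 9.
May 25 is 16 days after May 9; 16 mod 7 = 2, so Thursday + 2 = Saturday.
3739 mod 7 = 1, so 3739 days after a Saturday is Saturday + 1 = Sunday.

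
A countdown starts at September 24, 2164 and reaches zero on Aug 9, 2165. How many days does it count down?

319

Sep 24, 2164 → Oct 24, 2164: 30 days (September has 30).
Oct 24, 2164 → Nov 24, 2164: 31 days (October has 31).
Nov 24, 2164 → Dec 24, 2164: 30 days (November has 30).
Dec 24, 2164 → Jan 24, 2165: 31 days (December has 31).
Jan 24, 2165 → Feb 24, 2165: 31 days (January has 31).
Feb 24, 2165 → Mar 24, 2165: 28 days (February has 28).
Mar 24, 2165 → Apr 24, 2165: 31 days (March has 31).
Apr 24, 2165 → May 24, 2165: 30 days (April has 30).
May 24, 2165 → Jun 24, 2165: 31 days (May has 31).
Jun 24, 2165 → Jul 24, 2165: 30 days (June has 30).
Jul 24, 2165 → Aug 9, 2165: 16 days.
Total: 319 days.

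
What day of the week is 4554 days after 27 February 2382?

Feb 27, 2382 is a Saturday.
4554 mod 7 = 4, so 4554 days after a Saturday is Saturday + 4 = Wednesday.

Wednesday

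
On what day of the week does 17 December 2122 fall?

Thursday

Doomsday rule: the anchor day for the 2100s is Sunday. For year 22: 22÷12 = 1 r 10, and 10÷4 = 2, so 1+10+2 = 13.
Sunday + 13 ≡ Saturday — that's 2122's doomsday.
In December the doomsday date is Dec 12.
Dec 17 is 5 days after Dec 12; 5 mod 7 = 5, so Saturday + 5 = Thursday.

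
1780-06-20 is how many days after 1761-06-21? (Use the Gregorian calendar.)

Jun 21, 1761 → Jun 21, 1762: 365 days.
Jun 21, 1762 → Jun 21, 1763: 365 days.
Jun 21, 1763 → Jun 21, 1764: 366 days (Feb 29, 1764 is in that span).
Jun 21, 1764 → Jun 21, 1765: 365 days.
Jun 21, 1765 → Jun 21, 1766: 365 days.
Jun 21, 1766 → Jun 21, 1767: 365 days.
Jun 21, 1767 → Jun 21, 1768: 366 days (Feb 29, 1768 is in that span).
Jun 21, 1768 → Jun 21, 1769: 365 days.
Jun 21, 1769 → Jun 21, 1770: 365 days.
Jun 21, 1770 → Jun 21, 1771: 365 days.
Jun 21, 1771 → Jun 21, 1772: 366 days (Feb 29, 1772 is in that span).
Jun 21, 1772 → Jun 21, 1773: 365 days.
Jun 21, 1773 → Jun 21, 1774: 365 days.
Jun 21, 1774 → Jun 21, 1775: 365 days.
Jun 21, 1775 → Jun 21, 1776: 366 days (Feb 29, 1776 is in that span).
Jun 21, 1776 → Jun 21, 1777: 365 days.
Jun 21, 1777 → Jun 21, 1778: 365 days.
Jun 21, 1778 → Jun 21, 1779: 365 days.
Jun 21, 1779 → Jul 21, 1779: 30 days (June has 30).
Jul 21, 1779 → Aug 21, 1779: 31 days (July has 31).
Aug 21, 1779 → Sep 21, 1779: 31 days (August has 31).
Sep 21, 1779 → Oct 21, 1779: 30 days (September has 30).
Oct 21, 1779 → Nov 21, 1779: 31 days (October has 31).
Nov 21, 1779 → Dec 21, 1779: 30 days (November has 30).
Dec 21, 1779 → Jan 21, 1780: 31 days (December has 31).
Jan 21, 1780 → Feb 21, 1780: 31 days (January has 31).
Feb 21, 1780 → Mar 21, 1780: 29 days (February has 29).
Mar 21, 1780 → Apr 21, 1780: 31 days (March has 31).
Apr 21, 1780 → May 21, 1780: 30 days (April has 30).
May 21, 1780 → Jun 20, 1780: 30 days.
Total: 6939 days.

6939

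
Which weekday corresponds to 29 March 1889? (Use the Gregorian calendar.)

Friday

Doomsday rule: the anchor day for the 1800s is Friday. For year 89: 89÷12 = 7 r 5, and 5÷4 = 1, so 7+5+1 = 13.
Friday + 13 ≡ Thursday — that's 1889's doomsday.
In March the doomsday date is Mar 14.
Mar 29 is 15 days after Mar 14; 15 mod 7 = 1, so Thursday + 1 = Friday.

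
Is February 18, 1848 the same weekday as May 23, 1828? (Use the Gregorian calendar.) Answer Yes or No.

Yes

From May 23, 1828 to Feb 18, 1848 is 7210 days.
7210 mod 7 = 0, so they are the same weekday.
(May 23, 1828 is a Friday; Feb 18, 1848 is a Friday.)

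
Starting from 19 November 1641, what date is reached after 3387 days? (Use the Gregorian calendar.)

February 27, 1651

+365 (one year) → Nov 19, 1642 (3022 left).
+365 (one year) → Nov 19, 1643 (2657 left).
+366 (one year; includes Feb 29, 1644) → Nov 19, 1644 (2291 left).
+365 (one year) → Nov 19, 1645 (1926 left).
+365 (one year) → Nov 19, 1646 (1561 left).
+365 (one year) → Nov 19, 1647 (1196 left).
+366 (one year; includes Feb 29, 1648) → Nov 19, 1648 (830 left).
+365 (one year) → Nov 19, 1649 (465 left).
+365 (one year) → Nov 19, 1650 (100 left).
Nov has 30 days: +12 → Dec 1, 1650 (88 left).
Dec has 31 days: +31 → Jan 1, 1651 (57 left).
Jan has 31 days: +31 → Feb 1, 1651 (26 left).
+26 → Feb 27, 1651.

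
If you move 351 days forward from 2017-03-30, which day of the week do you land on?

Friday

Mar 30, 2017 is a Thursday.
351 mod 7 = 1, so 351 days after a Thursday is Thursday + 1 = Friday.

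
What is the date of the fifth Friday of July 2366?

July 1, 2366 is a Friday.
The first Friday is therefore July 1 (same day).
The fifth Friday is 1 + 4×7 = July 29.

July 29, 2366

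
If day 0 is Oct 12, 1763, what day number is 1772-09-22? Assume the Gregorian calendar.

3268

Oct 12, 1763 → Oct 12, 1764: 366 days (Feb 29, 1764 is in that span).
Oct 12, 1764 → Oct 12, 1765: 365 days.
Oct 12, 1765 → Oct 12, 1766: 365 days.
Oct 12, 1766 → Oct 12, 1767: 365 days.
Oct 12, 1767 → Oct 12, 1768: 366 days (Feb 29, 1768 is in that span).
Oct 12, 1768 → Oct 12, 1769: 365 days.
Oct 12, 1769 → Oct 12, 1770: 365 days.
Oct 12, 1770 → Oct 12, 1771: 365 days.
Oct 12, 1771 → Nov 12, 1771: 31 days (October has 31).
Nov 12, 1771 → Dec 12, 1771: 30 days (November has 30).
Dec 12, 1771 → Jan 12, 1772: 31 days (December has 31).
Jan 12, 1772 → Feb 12, 1772: 31 days (January has 31).
Feb 12, 1772 → Mar 12, 1772: 29 days (February has 29).
Mar 12, 1772 → Apr 12, 1772: 31 days (March has 31).
Apr 12, 1772 → May 12, 1772: 30 days (April has 30).
May 12, 1772 → Jun 12, 1772: 31 days (May has 31).
Jun 12, 1772 → Jul 12, 1772: 30 days (June has 30).
Jul 12, 1772 → Aug 12, 1772: 31 days (July has 31).
Aug 12, 1772 → Sep 12, 1772: 31 days (August has 31).
Sep 12, 1772 → Sep 22, 1772: 10 days.
Total: 3268 days.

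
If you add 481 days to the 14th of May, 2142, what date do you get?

September 7, 2143

+365 (one year) → May 14, 2143 (116 left).
May has 31 days: +18 → Jun 1, 2143 (98 left).
Jun has 30 days: +30 → Jul 1, 2143 (68 left).
Jul has 31 days: +31 → Aug 1, 2143 (37 left).
Aug has 31 days: +31 → Sep 1, 2143 (6 left).
+6 → Sep 7, 2143.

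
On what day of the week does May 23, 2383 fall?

Doomsday rule: the anchor day for the 2300s is Wednesday. For year 83: 83÷12 = 6 r 11, and 11÷4 = 2, so 6+11+2 = 19.
Wednesday + 19 ≡ Monday — that's 2383's doomsday.
In May the doomsday date is May 9.
May 23 is 14 days after May 9; 14 mod 7 = 0, so Monday + 0 = Monday.

Monday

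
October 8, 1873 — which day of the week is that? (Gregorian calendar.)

Wednesday

Doomsday rule: the anchor day for the 1800s is Friday. For year 73: 73÷12 = 6 r 1, and 1÷4 = 0, so 6+1+0 = 7.
Friday + 7 ≡ Friday — that's 1873's doomsday.
In October the doomsday date is Oct 10.
Oct 8 is 2 days before Oct 10; 2 mod 7 = 2, so Friday − 2 = Wednesday.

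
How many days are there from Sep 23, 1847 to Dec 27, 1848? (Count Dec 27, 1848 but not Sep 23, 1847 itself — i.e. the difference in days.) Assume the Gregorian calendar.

461

Sep 23, 1847 → Sep 23, 1848: 366 days (Feb 29, 1848 is in that span).
Sep 23, 1848 → Oct 23, 1848: 30 days (September has 30).
Oct 23, 1848 → Nov 23, 1848: 31 days (October has 31).
Nov 23, 1848 → Dec 23, 1848: 30 days (November has 30).
Dec 23, 1848 → Dec 27, 1848: 4 days.
Total: 461 days.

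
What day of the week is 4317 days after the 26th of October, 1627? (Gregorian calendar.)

First find the weekday of Oct 26, 1627. Doomsday rule: the anchor day for the 1600s is Tuesday. For year 27: 27÷12 = 2 r 3, and 3÷4 = 0, so 2+3+0 = 5.
Tuesday + 5 ≡ Sunday — that's 1627's doomsday.
In October the doomsday date is Oct 10.
Oct 26 is 16 days after Oct 10; 16 mod 7 = 2, so Sunday + 2 = Tuesday.
4317 mod 7 = 5, so 4317 days after a Tuesday is Tuesday + 5 = Sunday.

Sunday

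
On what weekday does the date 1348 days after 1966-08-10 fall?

Aug 10, 1966 is a Wednesday.
1348 mod 7 = 4, so 1348 days after a Wednesday is Wednesday + 4 = Sunday.

Sunday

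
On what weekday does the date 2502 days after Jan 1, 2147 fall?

Wednesday

First find the weekday of Jan 1, 2147. Doomsday rule: the anchor day for the 2100s is Sunday. For year 47: 47÷12 = 3 r 11, and 11÷4 = 2, so 3+11+2 = 16.
Sunday + 16 ≡ Tuesday — that's 2147's doomsday.
In January the doomsday date is Jan 3 (2147 is not a leap year).
Jan 1 is 2 days before Jan 3; 2 mod 7 = 2, so Tuesday − 2 = Sunday.
2502 mod 7 = 3, so 2502 days after a Sunday is Sunday + 3 = Wednesday.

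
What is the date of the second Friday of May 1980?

May 1, 1980 is a Thursday.
The first Friday is therefore May 2 (1 days later).
The second Friday is 2 + 1×7 = May 9.

May 9, 1980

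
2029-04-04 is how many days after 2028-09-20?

Sep 20, 2028 → Oct 20, 2028: 30 days (September has 30).
Oct 20, 2028 → Nov 20, 2028: 31 days (October has 31).
Nov 20, 2028 → Dec 20, 2028: 30 days (November has 30).
Dec 20, 2028 → Jan 20, 2029: 31 days (December has 31).
Jan 20, 2029 → Feb 20, 2029: 31 days (January has 31).
Feb 20, 2029 → Mar 20, 2029: 28 days (February has 28).
Mar 20, 2029 → Apr 4, 2029: 15 days.
Total: 196 days.

196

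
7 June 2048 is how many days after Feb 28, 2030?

Feb 28, 2030 → Feb 28, 2031: 365 days.
Feb 28, 2031 → Feb 28, 2032: 365 days.
Feb 28, 2032 → Feb 28, 2033: 366 days (Feb 29, 2032 is in that span).
Feb 28, 2033 → Feb 28, 2034: 365 days.
Feb 28, 2034 → Feb 28, 2035: 365 days.
Feb 28, 2035 → Feb 28, 2036: 365 days.
Feb 28, 2036 → Feb 28, 2037: 366 days (Feb 29, 2036 is in that span).
Feb 28, 2037 → Feb 28, 2038: 365 days.
Feb 28, 2038 → Feb 28, 2039: 365 days.
Feb 28, 2039 → Feb 28, 2040: 365 days.
Feb 28, 2040 → Feb 28, 2041: 366 days (Feb 29, 2040 is in that span).
Feb 28, 2041 → Feb 28, 2042: 365 days.
Feb 28, 2042 → Feb 28, 2043: 365 days.
Feb 28, 2043 → Feb 28, 2044: 365 days.
Feb 28, 2044 → Feb 28, 2045: 366 days (Feb 29, 2044 is in that span).
Feb 28, 2045 → Feb 28, 2046: 365 days.
Feb 28, 2046 → Feb 28, 2047: 365 days.
Feb 28, 2047 → Feb 28, 2048: 365 days.
Feb 28, 2048 → Mar 28, 2048: 29 days (February has 29).
Mar 28, 2048 → Apr 28, 2048: 31 days (March has 31).
Apr 28, 2048 → May 28, 2048: 30 days (April has 30).
May 28, 2048 → Jun 7, 2048: 10 days.
Total: 6674 days.

6674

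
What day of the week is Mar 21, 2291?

Saturday

Doomsday rule: the anchor day for the 2200s is Friday. For year 91: 91÷12 = 7 r 7, and 7÷4 = 1, so 7+7+1 = 15.
Friday + 15 ≡ Saturday — that's 2291's doomsday.
In March the doomsday date is Mar 14.
Mar 21 is 7 days after Mar 14; 7 mod 7 = 0, so Saturday + 0 = Saturday.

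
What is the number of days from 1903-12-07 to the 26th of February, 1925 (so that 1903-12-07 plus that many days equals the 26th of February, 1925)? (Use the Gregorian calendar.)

7752

Dec 7, 1903 → Dec 7, 1904: 366 days (Feb 29, 1904 is in that span).
Dec 7, 1904 → Dec 7, 1905: 365 days.
Dec 7, 1905 → Dec 7, 1906: 365 days.
Dec 7, 1906 → Dec 7, 1907: 365 days.
Dec 7, 1907 → Dec 7, 1908: 366 days (Feb 29, 1908 is in that span).
Dec 7, 1908 → Dec 7, 1909: 365 days.
Dec 7, 1909 → Dec 7, 1910: 365 days.
Dec 7, 1910 → Dec 7, 1911: 365 days.
Dec 7, 1911 → Dec 7, 1912: 366 days (Feb 29, 1912 is in that span).
Dec 7, 1912 → Dec 7, 1913: 365 days.
Dec 7, 1913 → Dec 7, 1914: 365 days.
Dec 7, 1914 → Dec 7, 1915: 365 days.
Dec 7, 1915 → Dec 7, 1916: 366 days (Feb 29, 1916 is in that span).
Dec 7, 1916 → Dec 7, 1917: 365 days.
Dec 7, 1917 → Dec 7, 1918: 365 days.
Dec 7, 1918 → Dec 7, 1919: 365 days.
Dec 7, 1919 → Dec 7, 1920: 366 days (Feb 29, 1920 is in that span).
Dec 7, 1920 → Dec 7, 1921: 365 days.
Dec 7, 1921 → Dec 7, 1922: 365 days.
Dec 7, 1922 → Dec 7, 1923: 365 days.
Dec 7, 1923 → Dec 7, 1924: 366 days (Feb 29, 1924 is in that span).
Dec 7, 1924 → Jan 7, 1925: 31 days (December has 31).
Jan 7, 1925 → Feb 7, 1925: 31 days (January has 31).
Feb 7, 1925 → Feb 26, 1925: 19 days.
Total: 7752 days.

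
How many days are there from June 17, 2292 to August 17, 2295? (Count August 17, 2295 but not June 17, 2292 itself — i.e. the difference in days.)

Jun 17, 2292 → Jun 17, 2293: 365 days.
Jun 17, 2293 → Jun 17, 2294: 365 days.
Jun 17, 2294 → Jun 17, 2295: 365 days.
Jun 17, 2295 → Jul 17, 2295: 30 days (June has 30).
Jul 17, 2295 → Aug 17, 2295: 31 days.
Total: 1156 days.

1156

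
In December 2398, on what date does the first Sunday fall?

December 6, 2398

December 1, 2398 is a Tuesday.
The first Sunday is therefore December 6 (5 days later).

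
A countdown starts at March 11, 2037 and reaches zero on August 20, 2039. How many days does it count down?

892

Mar 11, 2037 → Mar 11, 2038: 365 days.
Mar 11, 2038 → Mar 11, 2039: 365 days.
Mar 11, 2039 → Apr 11, 2039: 31 days (March has 31).
Apr 11, 2039 → May 11, 2039: 30 days (April has 30).
May 11, 2039 → Jun 11, 2039: 31 days (May has 31).
Jun 11, 2039 → Jul 11, 2039: 30 days (June has 30).
Jul 11, 2039 → Aug 11, 2039: 31 days (July has 31).
Aug 11, 2039 → Aug 20, 2039: 9 days.
Total: 892 days.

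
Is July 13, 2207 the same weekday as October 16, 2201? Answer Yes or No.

From Oct 16, 2201 to Jul 13, 2207 is 2096 days.
2096 mod 7 = 3, so they are different weekdays.
(Oct 16, 2201 is a Friday; Jul 13, 2207 is a Monday.)

No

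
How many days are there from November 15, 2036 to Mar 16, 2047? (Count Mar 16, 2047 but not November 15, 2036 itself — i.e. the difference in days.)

Nov 15, 2036 → Nov 15, 2037: 365 days.
Nov 15, 2037 → Nov 15, 2038: 365 days.
Nov 15, 2038 → Nov 15, 2039: 365 days.
Nov 15, 2039 → Nov 15, 2040: 366 days (Feb 29, 2040 is in that span).
Nov 15, 2040 → Nov 15, 2041: 365 days.
Nov 15, 2041 → Nov 15, 2042: 365 days.
Nov 15, 2042 → Nov 15, 2043: 365 days.
Nov 15, 2043 → Nov 15, 2044: 366 days (Feb 29, 2044 is in that span).
Nov 15, 2044 → Nov 15, 2045: 365 days.
Nov 15, 2045 → Nov 15, 2046: 365 days.
Nov 15, 2046 → Dec 15, 2046: 30 days (November has 30).
Dec 15, 2046 → Jan 15, 2047: 31 days (December has 31).
Jan 15, 2047 → Feb 15, 2047: 31 days (January has 31).
Feb 15, 2047 → Mar 15, 2047: 28 days (February has 28).
Mar 15, 2047 → Mar 16, 2047: 1 days.
Total: 3773 days.

3773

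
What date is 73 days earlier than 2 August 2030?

May 21, 2030

−2 → Jul 31, 2030 (end of Jul, 31 days; 71 left).
−31 → Jun 30, 2030 (end of Jun, 30 days; 40 left).
−30 → May 31, 2030 (end of May, 31 days; 10 left).
−10 → May 21, 2030.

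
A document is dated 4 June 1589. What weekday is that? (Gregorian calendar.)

Sunday

Doomsday rule: the anchor day for the 1500s is Wednesday. For year 89: 89÷12 = 7 r 5, and 5÷4 = 1, so 7+5+1 = 13.
Wednesday + 13 ≡ Tuesday — that's 1589's doomsday.
In June the doomsday date is Jun 6.
Jun 4 is 2 days before Jun 6; 2 mod 7 = 2, so Tuesday − 2 = Sunday.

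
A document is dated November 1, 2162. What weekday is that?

Monday

Doomsday rule: the anchor day for the 2100s is Sunday. For year 62: 62÷12 = 5 r 2, and 2÷4 = 0, so 5+2+0 = 7.
Sunday + 7 ≡ Sunday — that's 2162's doomsday.
In November the doomsday date is Nov 7.
Nov 1 is 6 days before Nov 7; 6 mod 7 = 6, so Sunday − 6 = Monday.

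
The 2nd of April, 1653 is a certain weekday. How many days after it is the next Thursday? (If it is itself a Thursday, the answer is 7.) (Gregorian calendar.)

1

Apr 2, 1653 is a Wednesday.
From Wednesday to the next Thursday is 1 day.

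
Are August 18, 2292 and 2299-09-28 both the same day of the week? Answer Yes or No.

Yes

From Aug 18, 2292 to Sep 28, 2299 is 2597 days.
2597 mod 7 = 0, so they are the same weekday.
(Aug 18, 2292 is a Thursday; Sep 28, 2299 is a Thursday.)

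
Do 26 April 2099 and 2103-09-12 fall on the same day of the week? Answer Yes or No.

From Apr 26, 2099 to Sep 12, 2103 is 1599 days.
1599 mod 7 = 3, so they are different weekdays.
(Apr 26, 2099 is a Sunday; Sep 12, 2103 is a Wednesday.)

No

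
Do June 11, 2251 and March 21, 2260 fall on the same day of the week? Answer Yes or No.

Yes

From Jun 11, 2251 to Mar 21, 2260 is 3206 days.
3206 mod 7 = 0, so they are the same weekday.
(Jun 11, 2251 is a Wednesday; Mar 21, 2260 is a Wednesday.)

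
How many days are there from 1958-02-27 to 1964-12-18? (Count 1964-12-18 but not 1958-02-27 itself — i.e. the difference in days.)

Feb 27, 1958 → Feb 27, 1959: 365 days.
Feb 27, 1959 → Feb 27, 1960: 365 days.
Feb 27, 1960 → Feb 27, 1961: 366 days (Feb 29, 1960 is in that span).
Feb 27, 1961 → Feb 27, 1962: 365 days.
Feb 27, 1962 → Feb 27, 1963: 365 days.
Feb 27, 1963 → Feb 27, 1964: 365 days.
Feb 27, 1964 → Mar 27, 1964: 29 days (February has 29).
Mar 27, 1964 → Apr 27, 1964: 31 days (March has 31).
Apr 27, 1964 → May 27, 1964: 30 days (April has 30).
May 27, 1964 → Jun 27, 1964: 31 days (May has 31).
Jun 27, 1964 → Jul 27, 1964: 30 days (June has 30).
Jul 27, 1964 → Aug 27, 1964: 31 days (July has 31).
Aug 27, 1964 → Sep 27, 1964: 31 days (August has 31).
Sep 27, 1964 → Oct 27, 1964: 30 days (September has 30).
Oct 27, 1964 → Nov 27, 1964: 31 days (October has 31).
Nov 27, 1964 → Dec 18, 1964: 21 days.
Total: 2486 days.

2486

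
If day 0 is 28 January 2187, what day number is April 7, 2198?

4087

Jan 28, 2187 → Jan 28, 2188: 365 days.
Jan 28, 2188 → Jan 28, 2189: 366 days (Feb 29, 2188 is in that span).
Jan 28, 2189 → Jan 28, 2190: 365 days.
Jan 28, 2190 → Jan 28, 2191: 365 days.
Jan 28, 2191 → Jan 28, 2192: 365 days.
Jan 28, 2192 → Jan 28, 2193: 366 days (Feb 29, 2192 is in that span).
Jan 28, 2193 → Jan 28, 2194: 365 days.
Jan 28, 2194 → Jan 28, 2195: 365 days.
Jan 28, 2195 → Jan 28, 2196: 365 days.
Jan 28, 2196 → Jan 28, 2197: 366 days (Feb 29, 2196 is in that span).
Jan 28, 2197 → Jan 28, 2198: 365 days.
Jan 28, 2198 → Feb 28, 2198: 31 days (January has 31).
Feb 28, 2198 → Mar 28, 2198: 28 days (February has 28).
Mar 28, 2198 → Apr 7, 2198: 10 days.
Total: 4087 days.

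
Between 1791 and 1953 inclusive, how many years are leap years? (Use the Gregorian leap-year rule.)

39

Multiples of 4 in [1791,1953]: 41.
Of those, multiples of 100: 2 (not leap unless ÷400).
Multiples of 400: 0.
Leap years = 41 − 2 + 0 = 39.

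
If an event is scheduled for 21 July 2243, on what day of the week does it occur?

Doomsday rule: the anchor day for the 2200s is Friday. For year 43: 43÷12 = 3 r 7, and 7÷4 = 1, so 3+7+1 = 11.
Friday + 11 ≡ Tuesday — that's 2243's doomsday.
In July the doomsday date is Jul 11.
Jul 21 is 10 days after Jul 11; 10 mod 7 = 3, so Tuesday + 3 = Friday.

Friday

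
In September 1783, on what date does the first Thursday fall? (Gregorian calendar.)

September 4, 1783

September 1, 1783 is a Monday.
The first Thursday is therefore September 4 (3 days later).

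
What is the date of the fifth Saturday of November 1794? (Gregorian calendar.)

November 29, 1794

November 1, 1794 is a Saturday.
The first Saturday is therefore November 1 (same day).
The fifth Saturday is 1 + 4×7 = November 29.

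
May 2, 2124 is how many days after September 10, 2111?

4618

Sep 10, 2111 → Sep 10, 2112: 366 days (Feb 29, 2112 is in that span).
Sep 10, 2112 → Sep 10, 2113: 365 days.
Sep 10, 2113 → Sep 10, 2114: 365 days.
Sep 10, 2114 → Sep 10, 2115: 365 days.
Sep 10, 2115 → Sep 10, 2116: 366 days (Feb 29, 2116 is in that span).
Sep 10, 2116 → Sep 10, 2117: 365 days.
Sep 10, 2117 → Sep 10, 2118: 365 days.
Sep 10, 2118 → Sep 10, 2119: 365 days.
Sep 10, 2119 → Sep 10, 2120: 366 days (Feb 29, 2120 is in that span).
Sep 10, 2120 → Sep 10, 2121: 365 days.
Sep 10, 2121 → Sep 10, 2122: 365 days.
Sep 10, 2122 → Sep 10, 2123: 365 days.
Sep 10, 2123 → Oct 10, 2123: 30 days (September has 30).
Oct 10, 2123 → Nov 10, 2123: 31 days (October has 31).
Nov 10, 2123 → Dec 10, 2123: 30 days (November has 30).
Dec 10, 2123 → Jan 10, 2124: 31 days (December has 31).
Jan 10, 2124 → Feb 10, 2124: 31 days (January has 31).
Feb 10, 2124 → Mar 10, 2124: 29 days (February has 29).
Mar 10, 2124 → Apr 10, 2124: 31 days (March has 31).
Apr 10, 2124 → May 2, 2124: 22 days.
Total: 4618 days.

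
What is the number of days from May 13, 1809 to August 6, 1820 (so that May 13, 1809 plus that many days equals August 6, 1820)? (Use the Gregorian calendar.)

May 13, 1809 → May 13, 1810: 365 days.
May 13, 1810 → May 13, 1811: 365 days.
May 13, 1811 → May 13, 1812: 366 days (Feb 29, 1812 is in that span).
May 13, 1812 → May 13, 1813: 365 days.
May 13, 1813 → May 13, 1814: 365 days.
May 13, 1814 → May 13, 1815: 365 days.
May 13, 1815 → May 13, 1816: 366 days (Feb 29, 1816 is in that span).
May 13, 1816 → May 13, 1817: 365 days.
May 13, 1817 → May 13, 1818: 365 days.
May 13, 1818 → May 13, 1819: 365 days.
May 13, 1819 → May 13, 1820: 366 days (Feb 29, 1820 is in that span).
May 13, 1820 → Jun 13, 1820: 31 days (May has 31).
Jun 13, 1820 → Jul 13, 1820: 30 days (June has 30).
Jul 13, 1820 → Aug 6, 1820: 24 days.
Total: 4103 days.

4103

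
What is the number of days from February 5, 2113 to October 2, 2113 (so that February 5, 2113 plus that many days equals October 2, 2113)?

Feb 5, 2113 → Mar 5, 2113: 28 days (February has 28).
Mar 5, 2113 → Apr 5, 2113: 31 days (March has 31).
Apr 5, 2113 → May 5, 2113: 30 days (April has 30).
May 5, 2113 → Jun 5, 2113: 31 days (May has 31).
Jun 5, 2113 → Jul 5, 2113: 30 days (June has 30).
Jul 5, 2113 → Aug 5, 2113: 31 days (July has 31).
Aug 5, 2113 → Sep 5, 2113: 31 days (August has 31).
Sep 5, 2113 → Oct 2, 2113: 27 days.
Total: 239 days.

239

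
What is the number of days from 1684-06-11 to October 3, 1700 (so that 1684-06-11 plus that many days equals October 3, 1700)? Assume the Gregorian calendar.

5957

Jun 11, 1684 → Jun 11, 1685: 365 days.
Jun 11, 1685 → Jun 11, 1686: 365 days.
Jun 11, 1686 → Jun 11, 1687: 365 days.
Jun 11, 1687 → Jun 11, 1688: 366 days (Feb 29, 1688 is in that span).
Jun 11, 1688 → Jun 11, 1689: 365 days.
Jun 11, 1689 → Jun 11, 1690: 365 days.
Jun 11, 1690 → Jun 11, 1691: 365 days.
Jun 11, 1691 → Jun 11, 1692: 366 days (Feb 29, 1692 is in that span).
Jun 11, 1692 → Jun 11, 1693: 365 days.
Jun 11, 1693 → Jun 11, 1694: 365 days.
Jun 11, 1694 → Jun 11, 1695: 365 days.
Jun 11, 1695 → Jun 11, 1696: 366 days (Feb 29, 1696 is in that span).
Jun 11, 1696 → Jun 11, 1697: 365 days.
Jun 11, 1697 → Jun 11, 1698: 365 days.
Jun 11, 1698 → Jun 11, 1699: 365 days.
Jun 11, 1699 → Jun 11, 1700: 365 days.
Jun 11, 1700 → Jul 11, 1700: 30 days (June has 30).
Jul 11, 1700 → Aug 11, 1700: 31 days (July has 31).
Aug 11, 1700 → Sep 11, 1700: 31 days (August has 31).
Sep 11, 1700 → Oct 3, 1700: 22 days.
Total: 5957 days.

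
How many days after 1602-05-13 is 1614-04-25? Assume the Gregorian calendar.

May 13, 1602 → May 13, 1603: 365 days.
May 13, 1603 → May 13, 1604: 366 days (Feb 29, 1604 is in that span).
May 13, 1604 → May 13, 1605: 365 days.
May 13, 1605 → May 13, 1606: 365 days.
May 13, 1606 → May 13, 1607: 365 days.
May 13, 1607 → May 13, 1608: 366 days (Feb 29, 1608 is in that span).
May 13, 1608 → May 13, 1609: 365 days.
May 13, 1609 → May 13, 1610: 365 days.
May 13, 1610 → May 13, 1611: 365 days.
May 13, 1611 → May 13, 1612: 366 days (Feb 29, 1612 is in that span).
May 13, 1612 → May 13, 1613: 365 days.
May 13, 1613 → Jun 13, 1613: 31 days (May has 31).
Jun 13, 1613 → Jul 13, 1613: 30 days (June has 30).
Jul 13, 1613 → Aug 13, 1613: 31 days (July has 31).
Aug 13, 1613 → Sep 13, 1613: 31 days (August has 31).
Sep 13, 1613 → Oct 13, 1613: 30 days (September has 30).
Oct 13, 1613 → Nov 13, 1613: 31 days (October has 31).
Nov 13, 1613 → Dec 13, 1613: 30 days (November has 30).
Dec 13, 1613 → Jan 13, 1614: 31 days (December has 31).
Jan 13, 1614 → Feb 13, 1614: 31 days (January has 31).
Feb 13, 1614 → Mar 13, 1614: 28 days (February has 28).
Mar 13, 1614 → Apr 13, 1614: 31 days (March has 31).
Apr 13, 1614 → Apr 25, 1614: 12 days.
Total: 4365 days.

4365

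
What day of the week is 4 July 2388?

Monday

Doomsday rule: the anchor day for the 2300s is Wednesday. For year 88: 88÷12 = 7 r 4, and 4÷4 = 1, so 7+4+1 = 12.
Wednesday + 12 ≡ Monday — that's 2388's doomsday.
In July the doomsday date is Jul 11.
Jul 4 is 7 days before Jul 11; 7 mod 7 = 0, so Monday − 0 = Monday.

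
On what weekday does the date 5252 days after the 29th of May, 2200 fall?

Saturday

First find the weekday of May 29, 2200. Doomsday rule: the anchor day for the 2200s is Friday. For year 00: 0÷12 = 0 r 0, and 0÷4 = 0, so 0+0+0 = 0.
Friday + 0 ≡ Friday — that's 2200's doomsday.
In May the doomsday date is May 9.
May 29 is 20 days after May 9; 20 mod 7 = 6, so Friday + 6 = Thursday.
5252 mod 7 = 2, so 5252 days after a Thursday is Thursday + 2 = Saturday.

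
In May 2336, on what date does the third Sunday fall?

May 17, 2336

May 1, 2336 is a Friday.
The first Sunday is therefore May 3 (2 days later).
The third Sunday is 3 + 2×7 = May 17.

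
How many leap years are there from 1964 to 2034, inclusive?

Multiples of 4 in [1964,2034]: 18.
Of those, multiples of 100: 1 (not leap unless ÷400).
Multiples of 400: 1.
Leap years = 18 − 1 + 1 = 18.

18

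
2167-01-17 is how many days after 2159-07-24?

Jul 24, 2159 → Jul 24, 2160: 366 days (Feb 29, 2160 is in that span).
Jul 24, 2160 → Jul 24, 2161: 365 days.
Jul 24, 2161 → Jul 24, 2162: 365 days.
Jul 24, 2162 → Jul 24, 2163: 365 days.
Jul 24, 2163 → Jul 24, 2164: 366 days (Feb 29, 2164 is in that span).
Jul 24, 2164 → Jul 24, 2165: 365 days.
Jul 24, 2165 → Jul 24, 2166: 365 days.
Jul 24, 2166 → Aug 24, 2166: 31 days (July has 31).
Aug 24, 2166 → Sep 24, 2166: 31 days (August has 31).
Sep 24, 2166 → Oct 24, 2166: 30 days (September has 30).
Oct 24, 2166 → Nov 24, 2166: 31 days (October has 31).
Nov 24, 2166 → Dec 24, 2166: 30 days (November has 30).
Dec 24, 2166 → Jan 17, 2167: 24 days.
Total: 2734 days.

2734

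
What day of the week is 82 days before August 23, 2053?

First find the weekday of Aug 23, 2053. Doomsday rule: the anchor day for the 2000s is Tuesday. For year 53: 53÷12 = 4 r 5, and 5÷4 = 1, so 4+5+1 = 10.
Tuesday + 10 ≡ Friday — that's 2053's doomsday.
In August the doomsday date is Aug 8.
Aug 23 is 15 days after Aug 8; 15 mod 7 = 1, so Friday + 1 = Saturday.
82 mod 7 = 5, so 82 days before a Saturday is Saturday − 5 = Monday.

Monday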